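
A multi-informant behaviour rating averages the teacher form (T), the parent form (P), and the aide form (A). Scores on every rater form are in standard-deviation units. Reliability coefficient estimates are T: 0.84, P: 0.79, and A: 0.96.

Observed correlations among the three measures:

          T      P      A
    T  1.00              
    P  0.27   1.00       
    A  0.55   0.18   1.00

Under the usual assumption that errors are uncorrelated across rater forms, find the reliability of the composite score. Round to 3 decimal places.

Var(T+P+A) = 3 + 2·[0.27 + 0.55 + 0.18] = 3 + 2 = 5.
Because errors are independent across components, Cov(Tᵢ,Tⱼ) = Cov(Xᵢ,Xⱼ); the off-diagonal part of the true-score variance is the same as above.
True-score variance = [0.84 + 0.79 + 0.96] + 2 = 2.59 + 2 = 4.59.
Reliability = 4.59 / 5 = 0.918.

0.918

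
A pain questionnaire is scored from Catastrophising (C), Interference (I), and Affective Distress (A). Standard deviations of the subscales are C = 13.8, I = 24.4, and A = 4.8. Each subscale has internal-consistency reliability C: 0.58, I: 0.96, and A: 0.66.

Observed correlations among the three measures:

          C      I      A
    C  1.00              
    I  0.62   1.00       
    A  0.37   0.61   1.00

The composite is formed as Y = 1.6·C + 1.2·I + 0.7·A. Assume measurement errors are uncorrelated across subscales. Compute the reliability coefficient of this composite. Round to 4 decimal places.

0.8959

Var(Y) = 1.6²·13.8² + 1.2²·24.4² + 0.7²·4.8² + 2·[1.92·13.8·24.4·0.62 + 1.12·13.8·4.8·0.37 + 0.84·24.4·4.8·0.61] = 1356.13 + 976.587 = 2332.72.
Because errors are independent across components, Cov(Tᵢ,Tⱼ) = Cov(Xᵢ,Xⱼ); the off-diagonal part of the true-score variance is the same as above.
True-score variance = [1.6²·13.8²·0.58 + 1.2²·24.4²·0.96 + 0.7²·4.8²·0.66] + 976.587 = 1113.24 + 976.587 = 2089.83.
Reliability = 2089.83 / 2332.72 = 0.8959.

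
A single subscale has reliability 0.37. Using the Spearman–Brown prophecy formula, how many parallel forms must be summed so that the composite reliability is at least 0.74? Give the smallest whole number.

k ≥ ρ*(1−ρ₁)/(ρ₁(1−ρ*)) = 0.74·0.63 / (0.37·0.26) = 4.846.
Smallest integer k = 5.

5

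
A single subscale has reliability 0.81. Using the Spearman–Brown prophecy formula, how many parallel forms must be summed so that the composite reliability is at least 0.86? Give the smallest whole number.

k ≥ ρ*(1−ρ₁)/(ρ₁(1−ρ*)) = 0.86·0.19 / (0.81·0.14) = 1.441.
Smallest integer k = 2.

2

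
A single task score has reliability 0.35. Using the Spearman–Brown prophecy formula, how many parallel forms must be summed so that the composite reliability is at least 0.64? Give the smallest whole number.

4

k ≥ ρ*(1−ρ₁)/(ρ₁(1−ρ*)) = 0.64·0.65 / (0.35·0.36) = 3.302.
Smallest integer k = 4.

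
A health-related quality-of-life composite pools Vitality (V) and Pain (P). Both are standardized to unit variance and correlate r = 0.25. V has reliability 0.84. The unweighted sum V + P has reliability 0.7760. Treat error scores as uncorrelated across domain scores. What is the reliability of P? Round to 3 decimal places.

0.600

Var(V+P) = 2 + 2·0.25 = 2.500.
True-score variance = ρ_V + ρ_P + 2·0.25, so 0.7760 = (0.84 + ρ_P + 0.50) / 2.500.
ρ_P = 0.7760·2.500 − 0.84 − 0.50 = 0.600.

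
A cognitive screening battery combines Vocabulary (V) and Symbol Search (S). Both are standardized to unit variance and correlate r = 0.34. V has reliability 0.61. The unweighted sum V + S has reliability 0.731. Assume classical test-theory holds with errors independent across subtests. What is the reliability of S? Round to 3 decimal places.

0.669

Var(V+S) = 2 + 2·0.34 = 2.680.
True-score variance = ρ_V + ρ_S + 2·0.34, so 0.731 = (0.61 + ρ_S + 0.68) / 2.680.
ρ_S = 0.731·2.680 − 0.61 − 0.68 = 0.669.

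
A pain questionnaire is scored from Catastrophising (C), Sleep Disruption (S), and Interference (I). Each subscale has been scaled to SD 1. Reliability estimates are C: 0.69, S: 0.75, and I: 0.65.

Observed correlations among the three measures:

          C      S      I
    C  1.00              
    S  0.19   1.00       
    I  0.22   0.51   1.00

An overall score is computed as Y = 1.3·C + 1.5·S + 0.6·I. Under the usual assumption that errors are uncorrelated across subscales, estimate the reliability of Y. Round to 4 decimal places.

0.8076

Var(Y) = 1.3² + 1.5² + 0.6² + 2·[1.95·0.19 + 0.78·0.22 + 0.9·0.51] = 4.3 + 2.0022 = 6.3022.
Under uncorrelated errors the observed covariances equal the true-score covariances, so only the own-variance terms attenuate.
True-score variance = [1.3²·0.69 + 1.5²·0.75 + 0.6²·0.65] + 2.0022 = 3.0876 + 2.0022 = 5.0898.
Reliability = 5.0898 / 6.3022 = 0.8076.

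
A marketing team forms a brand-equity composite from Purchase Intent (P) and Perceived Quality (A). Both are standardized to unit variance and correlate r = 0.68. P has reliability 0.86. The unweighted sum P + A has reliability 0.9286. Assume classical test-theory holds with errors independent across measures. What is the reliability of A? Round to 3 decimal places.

Var(P+A) = 2 + 2·0.68 = 3.360.
True-score variance = ρ_P + ρ_A + 2·0.68, so 0.9286 = (0.86 + ρ_A + 1.36) / 3.360.
ρ_A = 0.9286·3.360 − 0.86 − 1.36 = 0.900.

0.900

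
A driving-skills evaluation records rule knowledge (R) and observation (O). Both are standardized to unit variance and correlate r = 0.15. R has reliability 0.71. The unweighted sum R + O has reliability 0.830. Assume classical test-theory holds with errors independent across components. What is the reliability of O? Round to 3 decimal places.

Var(R+O) = 2 + 2·0.15 = 2.300.
True-score variance = ρ_R + ρ_O + 2·0.15, so 0.830 = (0.71 + ρ_O + 0.30) / 2.300.
ρ_O = 0.830·2.300 − 0.71 − 0.30 = 0.899.

0.899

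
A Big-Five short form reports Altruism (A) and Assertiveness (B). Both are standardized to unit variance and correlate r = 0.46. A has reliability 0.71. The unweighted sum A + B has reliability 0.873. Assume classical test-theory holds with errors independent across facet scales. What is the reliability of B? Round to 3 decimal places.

0.919

Var(A+B) = 2 + 2·0.46 = 2.920.
True-score variance = ρ_A + ρ_B + 2·0.46, so 0.873 = (0.71 + ρ_B + 0.92) / 2.920.
ρ_B = 0.873·2.920 − 0.71 − 0.92 = 0.919.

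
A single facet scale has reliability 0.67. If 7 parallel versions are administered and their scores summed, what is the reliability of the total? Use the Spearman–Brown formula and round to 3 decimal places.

0.934

ρ_k = kρ / (1 + (k−1)ρ) = 7·0.67 / (1 + 6·0.67) = 4.690 / 5.020 = 0.934.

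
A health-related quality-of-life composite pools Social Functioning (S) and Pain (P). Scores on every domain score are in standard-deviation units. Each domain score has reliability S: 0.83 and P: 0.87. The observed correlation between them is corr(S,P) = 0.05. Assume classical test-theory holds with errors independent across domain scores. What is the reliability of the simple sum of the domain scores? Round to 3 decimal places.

Var(S+P) = 2 + 2·[0.05] = 2 + 0.1 = 2.1.
Under uncorrelated errors the observed covariances equal the true-score covariances, so only the own-variance terms attenuate.
True-score variance = [0.83 + 0.87] + 0.1 = 1.7 + 0.1 = 1.8.
Reliability = 1.8 / 2.1 = 0.857.

0.857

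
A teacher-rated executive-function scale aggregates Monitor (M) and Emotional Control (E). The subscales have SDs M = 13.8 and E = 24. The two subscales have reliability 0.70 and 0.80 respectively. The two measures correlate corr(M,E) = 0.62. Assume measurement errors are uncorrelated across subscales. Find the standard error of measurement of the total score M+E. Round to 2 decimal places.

Var(total) = 766.44 + 410.688 = 1177.13.
True-score variance = 594.108 + 410.688 = 1004.8, so reliability = 0.8536.
Error variance = 1177.13 − 1004.8 = 172.332; SEM = √172.332 = 13.13.

13.13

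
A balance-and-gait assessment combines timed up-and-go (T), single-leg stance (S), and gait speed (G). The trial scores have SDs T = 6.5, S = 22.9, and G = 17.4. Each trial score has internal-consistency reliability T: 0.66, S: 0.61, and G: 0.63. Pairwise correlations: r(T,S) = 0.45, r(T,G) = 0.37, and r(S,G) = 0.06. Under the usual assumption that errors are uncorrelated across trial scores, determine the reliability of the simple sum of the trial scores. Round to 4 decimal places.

0.7084

Var(T+S+G) = 6.5² + 22.9² + 17.4² + 2·[6.5·22.9·0.45 + 6.5·17.4·0.37 + 22.9·17.4·0.06] = 869.42 + 265.474 = 1134.89.
Because errors are independent across components, Cov(Tᵢ,Tⱼ) = Cov(Xᵢ,Xⱼ); the off-diagonal part of the true-score variance is the same as above.
True-score variance = [6.5²·0.66 + 22.9²·0.61 + 17.4²·0.63] + 265.474 = 538.514 + 265.474 = 803.988.
Reliability = 803.988 / 1134.89 = 0.7084.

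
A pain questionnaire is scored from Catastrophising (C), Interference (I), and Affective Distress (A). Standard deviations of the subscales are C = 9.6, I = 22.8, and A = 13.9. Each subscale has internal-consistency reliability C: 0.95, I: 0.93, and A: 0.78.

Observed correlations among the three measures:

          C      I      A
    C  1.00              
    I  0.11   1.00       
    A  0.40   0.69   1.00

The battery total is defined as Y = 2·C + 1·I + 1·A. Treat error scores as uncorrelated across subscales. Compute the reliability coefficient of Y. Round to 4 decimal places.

0.9468

Var(Y) = 2²·9.6² + 22.8² + 13.9² + 2·[2·9.6·22.8·0.11 + 2·9.6·13.9·0.40 + 22.8·13.9·0.69] = 1081.69 + 747.161 = 1828.85.
With uncorrelated errors the cross-covariances are all true-score covariance, so they carry over unchanged; only the diagonal terms shrink to ρᵢσᵢ².
True-score variance = [2²·9.6²·0.95 + 22.8²·0.93 + 13.9²·0.78] + 747.161 = 984.363 + 747.161 = 1731.52.
Reliability = 1731.52 / 1828.85 = 0.9468.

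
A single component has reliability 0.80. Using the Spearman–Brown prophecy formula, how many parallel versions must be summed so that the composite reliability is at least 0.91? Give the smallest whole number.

3

k ≥ ρ*(1−ρ₁)/(ρ₁(1−ρ*)) = 0.91·0.20 / (0.80·0.09) = 2.528.
Smallest integer k = 3.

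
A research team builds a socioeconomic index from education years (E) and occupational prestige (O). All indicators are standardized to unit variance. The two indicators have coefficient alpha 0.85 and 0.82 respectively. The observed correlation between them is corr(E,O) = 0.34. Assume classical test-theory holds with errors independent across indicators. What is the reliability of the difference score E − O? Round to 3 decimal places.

0.750

Var(E−O) = 1 + 1 − 2·0.34 = 2 − 0.68 = 1.32.
Under uncorrelated errors the observed covariances equal the true-score covariances, so only the own-variance terms attenuate.
True-score variance = [0.85 + 0.82] − 0.68 = 1.67 − 0.68 = 0.99.
Reliability = 0.99 / 1.32 = 0.750.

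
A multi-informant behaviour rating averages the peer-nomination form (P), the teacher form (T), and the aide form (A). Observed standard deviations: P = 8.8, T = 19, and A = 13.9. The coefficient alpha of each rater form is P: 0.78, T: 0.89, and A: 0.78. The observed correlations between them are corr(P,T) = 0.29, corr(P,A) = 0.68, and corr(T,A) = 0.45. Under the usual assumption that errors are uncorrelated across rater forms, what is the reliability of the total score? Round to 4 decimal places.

Var(P+T+A) = 8.8² + 19² + 13.9² + 2·[8.8·19·0.29 + 8.8·13.9·0.68 + 19·13.9·0.45] = 631.65 + 501.021 = 1132.67.
Under uncorrelated errors the observed covariances equal the true-score covariances, so only the own-variance terms attenuate.
True-score variance = [8.8²·0.78 + 19²·0.89 + 13.9²·0.78] + 501.021 = 532.397 + 501.021 = 1033.42.
Reliability = 1033.42 / 1132.67 = 0.9124.

0.9124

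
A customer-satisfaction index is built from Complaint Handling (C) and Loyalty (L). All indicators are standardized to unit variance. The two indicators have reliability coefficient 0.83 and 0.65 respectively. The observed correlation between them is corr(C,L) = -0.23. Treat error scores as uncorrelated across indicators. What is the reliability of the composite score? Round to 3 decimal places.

Var(C+L) = 2 + 2·[(-0.23)] = 2 − 0.46 = 1.54.
Under uncorrelated errors the observed covariances equal the true-score covariances, so only the own-variance terms attenuate.
True-score variance = [0.83 + 0.65] − 0.46 = 1.48 − 0.46 = 1.02.
Reliability = 1.02 / 1.54 = 0.662.

0.662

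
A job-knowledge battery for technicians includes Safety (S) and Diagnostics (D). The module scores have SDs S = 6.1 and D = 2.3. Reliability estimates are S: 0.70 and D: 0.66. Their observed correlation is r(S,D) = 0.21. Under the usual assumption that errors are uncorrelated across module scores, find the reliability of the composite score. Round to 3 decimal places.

0.732

Var(S+D) = 6.1² + 2.3² + 2·[6.1·2.3·0.21] = 42.5 + 5.8926 = 48.3926.
With uncorrelated errors the cross-covariances are all true-score covariance, so they carry over unchanged; only the diagonal terms shrink to ρᵢσᵢ².
True-score variance = [6.1²·0.70 + 2.3²·0.66] + 5.8926 = 29.5384 + 5.8926 = 35.431.
Reliability = 35.431 / 48.3926 = 0.732.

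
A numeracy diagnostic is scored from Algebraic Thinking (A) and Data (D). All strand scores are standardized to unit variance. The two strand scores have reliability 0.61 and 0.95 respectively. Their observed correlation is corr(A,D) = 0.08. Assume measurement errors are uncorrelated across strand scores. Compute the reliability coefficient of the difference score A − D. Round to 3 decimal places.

0.761

Var(A−D) = 1 + 1 − 2·0.08 = 2 − 0.16 = 1.84.
Because errors are independent across components, Cov(Tᵢ,Tⱼ) = Cov(Xᵢ,Xⱼ); the off-diagonal part of the true-score variance is the same as above.
True-score variance = [0.61 + 0.95] − 0.16 = 1.56 − 0.16 = 1.4.
Reliability = 1.4 / 1.84 = 0.761.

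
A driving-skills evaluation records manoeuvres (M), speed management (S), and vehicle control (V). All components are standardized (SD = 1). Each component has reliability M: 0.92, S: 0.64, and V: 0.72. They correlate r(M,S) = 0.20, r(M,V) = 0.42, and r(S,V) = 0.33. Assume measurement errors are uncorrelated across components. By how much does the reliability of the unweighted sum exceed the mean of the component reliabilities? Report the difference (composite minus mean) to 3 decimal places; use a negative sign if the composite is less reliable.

Var(sum) = 3 + 1.9 = 4.9; true-score variance = 2.28 + 1.9 = 4.18; composite reliability = 0.8531.
Mean component reliability = 0.7600.
Difference = 0.8531 − 0.7600 = 0.093.

0.093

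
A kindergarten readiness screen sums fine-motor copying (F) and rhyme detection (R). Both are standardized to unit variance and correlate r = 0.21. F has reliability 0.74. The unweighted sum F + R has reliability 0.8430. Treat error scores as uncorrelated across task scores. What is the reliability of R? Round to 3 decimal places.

Var(F+R) = 2 + 2·0.21 = 2.420.
True-score variance = ρ_F + ρ_R + 2·0.21, so 0.8430 = (0.74 + ρ_R + 0.42) / 2.420.
ρ_R = 0.8430·2.420 − 0.74 − 0.42 = 0.880.

0.880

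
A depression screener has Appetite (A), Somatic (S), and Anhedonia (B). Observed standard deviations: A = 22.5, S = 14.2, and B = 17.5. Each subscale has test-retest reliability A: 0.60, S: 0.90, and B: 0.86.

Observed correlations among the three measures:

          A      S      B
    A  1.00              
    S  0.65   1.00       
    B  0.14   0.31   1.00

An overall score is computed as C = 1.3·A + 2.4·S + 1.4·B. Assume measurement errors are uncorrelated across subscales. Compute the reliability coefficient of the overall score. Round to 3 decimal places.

0.883

Var(C) = 1.3²·22.5² + 2.4²·14.2² + 1.4²·17.5² + 2·[3.12·22.5·14.2·0.65 + 1.82·22.5·17.5·0.14 + 3.36·14.2·17.5·0.31] = 2617.26 + 2014.22 = 4631.48.
Because errors are independent across components, Cov(Tᵢ,Tⱼ) = Cov(Xᵢ,Xⱼ); the off-diagonal part of the true-score variance is the same as above.
True-score variance = [1.3²·22.5²·0.60 + 2.4²·14.2²·0.90 + 1.4²·17.5²·0.86] + 2014.22 = 2074.85 + 2014.22 = 4089.08.
Reliability = 4089.08 / 4631.48 = 0.883.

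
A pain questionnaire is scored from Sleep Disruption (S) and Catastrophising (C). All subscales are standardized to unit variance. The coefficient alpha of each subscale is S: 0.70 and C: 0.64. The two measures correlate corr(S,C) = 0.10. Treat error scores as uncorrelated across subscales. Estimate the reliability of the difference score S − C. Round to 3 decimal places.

Var(S−C) = 1 + 1 − 2·0.10 = 2 − 0.2 = 1.8.
Because errors are independent across components, Cov(Tᵢ,Tⱼ) = Cov(Xᵢ,Xⱼ); the off-diagonal part of the true-score variance is the same as above.
True-score variance = [0.70 + 0.64] − 0.2 = 1.34 − 0.2 = 1.14.
Reliability = 1.14 / 1.8 = 0.633.

0.633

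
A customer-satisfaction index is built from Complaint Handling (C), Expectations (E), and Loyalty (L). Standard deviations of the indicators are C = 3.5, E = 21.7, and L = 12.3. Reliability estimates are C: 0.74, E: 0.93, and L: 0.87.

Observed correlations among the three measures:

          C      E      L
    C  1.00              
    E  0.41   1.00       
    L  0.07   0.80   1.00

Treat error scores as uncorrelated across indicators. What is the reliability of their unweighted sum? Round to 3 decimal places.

Var(C+E+L) = 3.5² + 21.7² + 12.3² + 2·[3.5·21.7·0.41 + 3.5·12.3·0.07 + 21.7·12.3·0.80] = 634.43 + 495.362 = 1129.79.
Under uncorrelated errors the observed covariances equal the true-score covariances, so only the own-variance terms attenuate.
True-score variance = [3.5²·0.74 + 21.7²·0.93 + 12.3²·0.87] + 495.362 = 578.615 + 495.362 = 1073.98.
Reliability = 1073.98 / 1129.79 = 0.951.

0.951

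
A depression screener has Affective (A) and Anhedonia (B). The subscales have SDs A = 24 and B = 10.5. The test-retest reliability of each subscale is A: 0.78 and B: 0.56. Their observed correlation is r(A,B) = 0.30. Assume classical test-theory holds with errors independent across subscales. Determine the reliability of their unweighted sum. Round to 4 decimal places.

0.7908

Var(A+B) = 24² + 10.5² + 2·[24·10.5·0.30] = 686.25 + 151.2 = 837.45.
With uncorrelated errors the cross-covariances are all true-score covariance, so they carry over unchanged; only the diagonal terms shrink to ρᵢσᵢ².
True-score variance = [24²·0.78 + 10.5²·0.56] + 151.2 = 511.02 + 151.2 = 662.22.
Reliability = 662.22 / 837.45 = 0.7908.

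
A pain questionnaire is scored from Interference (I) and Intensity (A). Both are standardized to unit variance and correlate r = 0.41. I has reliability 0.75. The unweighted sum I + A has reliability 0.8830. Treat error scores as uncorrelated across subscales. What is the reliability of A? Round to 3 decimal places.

Var(I+A) = 2 + 2·0.41 = 2.820.
True-score variance = ρ_I + ρ_A + 2·0.41, so 0.8830 = (0.75 + ρ_A + 0.82) / 2.820.
ρ_A = 0.8830·2.820 − 0.75 − 0.82 = 0.920.

0.920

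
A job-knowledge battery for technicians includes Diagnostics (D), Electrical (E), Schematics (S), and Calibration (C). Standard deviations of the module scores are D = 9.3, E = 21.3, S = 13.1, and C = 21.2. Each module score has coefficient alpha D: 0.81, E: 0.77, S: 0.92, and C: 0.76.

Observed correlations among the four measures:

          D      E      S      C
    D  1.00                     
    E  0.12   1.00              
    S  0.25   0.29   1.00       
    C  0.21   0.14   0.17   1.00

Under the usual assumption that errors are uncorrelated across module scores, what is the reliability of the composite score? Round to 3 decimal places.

Var(D+E+S+C) = 9.3² + 21.3² + 13.1² + 21.2² + 2·[9.3·21.3·0.12 + 9.3·13.1·0.25 + 9.3·21.2·0.21 + 21.3·13.1·0.29 + 21.3·21.2·0.14 + 13.1·21.2·0.17] = 1161.23 + 573.963 = 1735.19.
Because errors are independent across components, Cov(Tᵢ,Tⱼ) = Cov(Xᵢ,Xⱼ); the off-diagonal part of the true-score variance is the same as above.
True-score variance = [9.3²·0.81 + 21.3²·0.77 + 13.1²·0.92 + 21.2²·0.76] + 573.963 = 918.854 + 573.963 = 1492.82.
Reliability = 1492.82 / 1735.19 = 0.860.

0.860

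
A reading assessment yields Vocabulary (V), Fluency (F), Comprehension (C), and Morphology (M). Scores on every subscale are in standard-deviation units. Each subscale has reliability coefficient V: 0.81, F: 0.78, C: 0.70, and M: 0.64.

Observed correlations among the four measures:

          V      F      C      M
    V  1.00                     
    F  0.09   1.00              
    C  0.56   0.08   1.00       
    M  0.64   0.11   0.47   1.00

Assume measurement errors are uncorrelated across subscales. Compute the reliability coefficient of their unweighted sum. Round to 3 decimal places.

Var(V+F+C+M) = 4 + 2·[0.09 + 0.56 + 0.64 + 0.08 + 0.11 + 0.47] = 4 + 3.9 = 7.9.
With uncorrelated errors the cross-covariances are all true-score covariance, so they carry over unchanged; only the diagonal terms shrink to ρᵢσᵢ².
True-score variance = [0.81 + 0.78 + 0.70 + 0.64] + 3.9 = 2.93 + 3.9 = 6.83.
Reliability = 6.83 / 7.9 = 0.865.

0.865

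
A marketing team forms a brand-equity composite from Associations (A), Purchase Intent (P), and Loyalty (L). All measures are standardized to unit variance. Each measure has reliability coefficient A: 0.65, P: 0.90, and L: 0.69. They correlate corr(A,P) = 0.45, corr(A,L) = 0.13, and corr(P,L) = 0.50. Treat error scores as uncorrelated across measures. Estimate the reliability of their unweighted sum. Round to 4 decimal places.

0.8527

Var(A+P+L) = 3 + 2·[0.45 + 0.13 + 0.50] = 3 + 2.16 = 5.16.
With uncorrelated errors the cross-covariances are all true-score covariance, so they carry over unchanged; only the diagonal terms shrink to ρᵢσᵢ².
True-score variance = [0.65 + 0.90 + 0.69] + 2.16 = 2.24 + 2.16 = 4.4.
Reliability = 4.4 / 5.16 = 0.8527.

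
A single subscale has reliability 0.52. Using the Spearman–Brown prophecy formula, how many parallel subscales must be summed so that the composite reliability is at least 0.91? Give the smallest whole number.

k ≥ ρ*(1−ρ₁)/(ρ₁(1−ρ*)) = 0.91·0.48 / (0.52·0.09) = 9.333.
Smallest integer k = 10.

10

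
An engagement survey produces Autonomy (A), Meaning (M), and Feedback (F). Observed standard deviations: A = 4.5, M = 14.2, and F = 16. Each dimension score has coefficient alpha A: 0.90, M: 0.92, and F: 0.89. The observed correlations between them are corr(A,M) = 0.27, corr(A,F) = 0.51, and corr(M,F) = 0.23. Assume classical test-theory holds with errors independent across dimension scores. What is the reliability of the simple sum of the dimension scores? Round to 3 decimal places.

0.933

Var(A+M+F) = 4.5² + 14.2² + 16² + 2·[4.5·14.2·0.27 + 4.5·16·0.51 + 14.2·16·0.23] = 477.89 + 212.458 = 690.348.
Because errors are independent across components, Cov(Tᵢ,Tⱼ) = Cov(Xᵢ,Xⱼ); the off-diagonal part of the true-score variance is the same as above.
True-score variance = [4.5²·0.90 + 14.2²·0.92 + 16²·0.89] + 212.458 = 431.574 + 212.458 = 644.032.
Reliability = 644.032 / 690.348 = 0.933.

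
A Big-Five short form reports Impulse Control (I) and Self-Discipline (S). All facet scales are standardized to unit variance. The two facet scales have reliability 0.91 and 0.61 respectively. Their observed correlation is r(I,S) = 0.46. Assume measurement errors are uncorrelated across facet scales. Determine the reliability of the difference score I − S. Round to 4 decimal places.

0.5556

Var(I−S) = 1 + 1 − 2·0.46 = 2 − 0.92 = 1.08.
Under uncorrelated errors the observed covariances equal the true-score covariances, so only the own-variance terms attenuate.
True-score variance = [0.91 + 0.61] − 0.92 = 1.52 − 0.92 = 0.6.
Reliability = 0.6 / 1.08 = 0.5556.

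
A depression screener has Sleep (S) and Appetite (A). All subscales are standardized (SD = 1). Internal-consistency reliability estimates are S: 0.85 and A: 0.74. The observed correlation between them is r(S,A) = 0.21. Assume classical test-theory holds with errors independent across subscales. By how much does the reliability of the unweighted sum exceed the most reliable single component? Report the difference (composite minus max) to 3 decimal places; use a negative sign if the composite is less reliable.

-0.019

Var(sum) = 2 + 0.42 = 2.42; true-score variance = 1.59 + 0.42 = 2.01; composite reliability = 0.8306.
Max component reliability = 0.8500.
Difference = 0.8306 − 0.8500 = -0.019.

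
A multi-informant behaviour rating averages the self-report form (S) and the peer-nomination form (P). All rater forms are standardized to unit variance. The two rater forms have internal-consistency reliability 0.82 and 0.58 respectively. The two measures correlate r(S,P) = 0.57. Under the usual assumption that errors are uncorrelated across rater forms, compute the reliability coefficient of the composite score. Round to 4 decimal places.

Var(S+P) = 2 + 2·[0.57] = 2 + 1.14 = 3.14.
Because errors are independent across components, Cov(Tᵢ,Tⱼ) = Cov(Xᵢ,Xⱼ); the off-diagonal part of the true-score variance is the same as above.
True-score variance = [0.82 + 0.58] + 1.14 = 1.4 + 1.14 = 2.54.
Reliability = 2.54 / 3.14 = 0.8089.

0.8089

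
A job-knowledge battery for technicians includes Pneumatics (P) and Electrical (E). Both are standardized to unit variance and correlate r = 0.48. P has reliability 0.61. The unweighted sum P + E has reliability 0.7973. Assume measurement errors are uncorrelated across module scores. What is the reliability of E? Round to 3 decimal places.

0.790

Var(P+E) = 2 + 2·0.48 = 2.960.
True-score variance = ρ_P + ρ_E + 2·0.48, so 0.7973 = (0.61 + ρ_E + 0.96) / 2.960.
ρ_E = 0.7973·2.960 − 0.61 − 0.96 = 0.790.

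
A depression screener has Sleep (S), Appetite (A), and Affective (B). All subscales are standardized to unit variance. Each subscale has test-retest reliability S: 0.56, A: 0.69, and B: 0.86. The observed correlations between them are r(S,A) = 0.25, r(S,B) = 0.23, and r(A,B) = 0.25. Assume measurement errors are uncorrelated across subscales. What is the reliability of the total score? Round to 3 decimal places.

Var(S+A+B) = 3 + 2·[0.25 + 0.23 + 0.25] = 3 + 1.46 = 4.46.
With uncorrelated errors the cross-covariances are all true-score covariance, so they carry over unchanged; only the diagonal terms shrink to ρᵢσᵢ².
True-score variance = [0.56 + 0.69 + 0.86] + 1.46 = 2.11 + 1.46 = 3.57.
Reliability = 3.57 / 4.46 = 0.800.

0.800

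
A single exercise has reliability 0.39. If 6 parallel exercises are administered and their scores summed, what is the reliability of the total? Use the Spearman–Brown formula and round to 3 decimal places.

0.793

ρ_k = kρ / (1 + (k−1)ρ) = 6·0.39 / (1 + 5·0.39) = 2.340 / 2.950 = 0.793.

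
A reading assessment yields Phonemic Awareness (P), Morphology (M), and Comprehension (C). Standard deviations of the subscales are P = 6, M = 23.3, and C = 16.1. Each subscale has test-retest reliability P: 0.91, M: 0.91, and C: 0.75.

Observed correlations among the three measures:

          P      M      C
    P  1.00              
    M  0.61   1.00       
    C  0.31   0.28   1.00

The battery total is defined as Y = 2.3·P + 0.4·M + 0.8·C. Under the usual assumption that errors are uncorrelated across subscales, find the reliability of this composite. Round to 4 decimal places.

0.9146

Var(Y) = 2.3²·6² + 0.4²·23.3² + 0.8²·16.1² + 2·[0.92·6·23.3·0.61 + 1.84·6·16.1·0.31 + 0.32·23.3·16.1·0.28] = 443.197 + 334.336 = 777.533.
Because errors are independent across components, Cov(Tᵢ,Tⱼ) = Cov(Xᵢ,Xⱼ); the off-diagonal part of the true-score variance is the same as above.
True-score variance = [2.3²·6²·0.91 + 0.4²·23.3²·0.91 + 0.8²·16.1²·0.75] + 334.336 = 376.766 + 334.336 = 711.102.
Reliability = 711.102 / 777.533 = 0.9146.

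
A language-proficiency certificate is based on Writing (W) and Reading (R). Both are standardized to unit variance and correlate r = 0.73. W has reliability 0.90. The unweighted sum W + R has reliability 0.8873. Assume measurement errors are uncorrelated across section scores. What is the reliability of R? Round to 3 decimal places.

Var(W+R) = 2 + 2·0.73 = 3.460.
True-score variance = ρ_W + ρ_R + 2·0.73, so 0.8873 = (0.90 + ρ_R + 1.46) / 3.460.
ρ_R = 0.8873·3.460 − 0.90 − 1.46 = 0.710.

0.710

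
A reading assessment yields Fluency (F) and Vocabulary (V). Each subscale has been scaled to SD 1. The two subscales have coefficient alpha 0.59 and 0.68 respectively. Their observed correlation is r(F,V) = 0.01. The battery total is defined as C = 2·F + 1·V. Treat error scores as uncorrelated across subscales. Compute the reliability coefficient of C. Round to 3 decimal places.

0.611

Var(C) = 2² + 1 + 2·[2·0.01] = 5 + 0.04 = 5.04.
Under uncorrelated errors the observed covariances equal the true-score covariances, so only the own-variance terms attenuate.
True-score variance = [2²·0.59 + 0.68] + 0.04 = 3.04 + 0.04 = 3.08.
Reliability = 3.08 / 5.04 = 0.611.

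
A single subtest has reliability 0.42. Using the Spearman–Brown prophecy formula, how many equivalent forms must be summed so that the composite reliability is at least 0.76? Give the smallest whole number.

k ≥ ρ*(1−ρ₁)/(ρ₁(1−ρ*)) = 0.76·0.58 / (0.42·0.24) = 4.373.
Smallest integer k = 5.

5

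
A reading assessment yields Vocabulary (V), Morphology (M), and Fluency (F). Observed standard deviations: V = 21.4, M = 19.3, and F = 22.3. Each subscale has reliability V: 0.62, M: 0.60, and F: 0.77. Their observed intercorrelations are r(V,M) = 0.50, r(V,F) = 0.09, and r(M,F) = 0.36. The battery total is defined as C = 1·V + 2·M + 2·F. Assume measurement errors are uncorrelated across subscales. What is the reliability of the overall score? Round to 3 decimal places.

0.801

Var(C) = 21.4² + 2²·19.3² + 2²·22.3² + 2·[2·21.4·19.3·0.50 + 2·21.4·22.3·0.09 + 4·19.3·22.3·0.36] = 3937.08 + 2237.36 = 6174.44.
Under uncorrelated errors the observed covariances equal the true-score covariances, so only the own-variance terms attenuate.
True-score variance = [21.4²·0.62 + 2²·19.3²·0.60 + 2²·22.3²·0.77] + 2237.36 = 2709.56 + 2237.36 = 4946.93.
Reliability = 4946.93 / 6174.44 = 0.801.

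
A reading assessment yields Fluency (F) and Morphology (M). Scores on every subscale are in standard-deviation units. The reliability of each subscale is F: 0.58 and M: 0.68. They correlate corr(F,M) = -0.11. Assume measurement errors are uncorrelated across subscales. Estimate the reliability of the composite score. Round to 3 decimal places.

0.584

Var(F+M) = 2 + 2·[(-0.11)] = 2 − 0.22 = 1.78.
With uncorrelated errors the cross-covariances are all true-score covariance, so they carry over unchanged; only the diagonal terms shrink to ρᵢσᵢ².
True-score variance = [0.58 + 0.68] − 0.22 = 1.26 − 0.22 = 1.04.
Reliability = 1.04 / 1.78 = 0.584.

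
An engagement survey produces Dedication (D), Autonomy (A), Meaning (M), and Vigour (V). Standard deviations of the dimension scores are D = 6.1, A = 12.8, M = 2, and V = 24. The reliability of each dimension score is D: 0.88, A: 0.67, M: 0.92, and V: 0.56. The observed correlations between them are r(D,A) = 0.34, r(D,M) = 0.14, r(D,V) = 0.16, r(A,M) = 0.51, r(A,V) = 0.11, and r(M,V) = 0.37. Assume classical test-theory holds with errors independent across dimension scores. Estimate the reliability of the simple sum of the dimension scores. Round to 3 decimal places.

Var(D+A+M+V) = 6.1² + 12.8² + 2² + 24² + 2·[6.1·12.8·0.34 + 6.1·2·0.14 + 6.1·24·0.16 + 12.8·2·0.51 + 12.8·24·0.11 + 2·24·0.37] = 781.05 + 232.574 = 1013.62.
Under uncorrelated errors the observed covariances equal the true-score covariances, so only the own-variance terms attenuate.
True-score variance = [6.1²·0.88 + 12.8²·0.67 + 2²·0.92 + 24²·0.56] + 232.574 = 468.758 + 232.574 = 701.332.
Reliability = 701.332 / 1013.62 = 0.692.

0.692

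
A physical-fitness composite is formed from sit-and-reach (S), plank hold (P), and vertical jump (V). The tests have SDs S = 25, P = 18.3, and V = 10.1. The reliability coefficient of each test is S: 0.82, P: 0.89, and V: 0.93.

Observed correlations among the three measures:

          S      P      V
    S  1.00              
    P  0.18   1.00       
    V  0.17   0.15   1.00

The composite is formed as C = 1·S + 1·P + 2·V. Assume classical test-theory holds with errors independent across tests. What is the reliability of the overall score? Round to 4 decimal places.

0.9020

Var(C) = 25² + 18.3² + 2²·10.1² + 2·[25·18.3·0.18 + 2·25·10.1·0.17 + 2·18.3·10.1·0.15] = 1367.93 + 447.298 = 1815.23.
Under uncorrelated errors the observed covariances equal the true-score covariances, so only the own-variance terms attenuate.
True-score variance = [25²·0.82 + 18.3²·0.89 + 2²·10.1²·0.93] + 447.298 = 1190.03 + 447.298 = 1637.33.
Reliability = 1637.33 / 1815.23 = 0.9020.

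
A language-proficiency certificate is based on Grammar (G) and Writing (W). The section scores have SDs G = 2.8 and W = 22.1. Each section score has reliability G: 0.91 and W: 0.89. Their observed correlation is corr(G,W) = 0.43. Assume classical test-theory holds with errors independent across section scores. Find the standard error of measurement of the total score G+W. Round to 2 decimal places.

Var(total) = 496.25 + 53.2168 = 549.467.
True-score variance = 441.819 + 53.2168 = 495.036, so reliability = 0.9009.
Error variance = 549.467 − 495.036 = 54.4307; SEM = √54.4307 = 7.38.

7.38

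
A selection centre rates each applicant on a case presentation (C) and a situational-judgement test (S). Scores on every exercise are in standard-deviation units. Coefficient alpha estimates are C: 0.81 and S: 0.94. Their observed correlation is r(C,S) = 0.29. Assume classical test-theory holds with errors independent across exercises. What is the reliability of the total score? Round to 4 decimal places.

0.9031

Var(C+S) = 2 + 2·[0.29] = 2 + 0.58 = 2.58.
Under uncorrelated errors the observed covariances equal the true-score covariances, so only the own-variance terms attenuate.
True-score variance = [0.81 + 0.94] + 0.58 = 1.75 + 0.58 = 2.33.
Reliability = 2.33 / 2.58 = 0.9031.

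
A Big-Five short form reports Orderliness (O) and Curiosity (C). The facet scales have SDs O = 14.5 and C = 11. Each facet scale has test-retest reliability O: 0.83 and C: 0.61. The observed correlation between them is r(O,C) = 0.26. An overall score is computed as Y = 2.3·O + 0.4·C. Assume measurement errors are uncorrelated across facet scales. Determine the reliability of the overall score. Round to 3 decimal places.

0.837

Var(Y) = 2.3²·14.5² + 0.4²·11² + 2·[0.92·14.5·11·0.26] = 1131.58 + 76.3048 = 1207.89.
With uncorrelated errors the cross-covariances are all true-score covariance, so they carry over unchanged; only the diagonal terms shrink to ρᵢσᵢ².
True-score variance = [2.3²·14.5²·0.83 + 0.4²·11²·0.61] + 76.3048 = 934.954 + 76.3048 = 1011.26.
Reliability = 1011.26 / 1207.89 = 0.837.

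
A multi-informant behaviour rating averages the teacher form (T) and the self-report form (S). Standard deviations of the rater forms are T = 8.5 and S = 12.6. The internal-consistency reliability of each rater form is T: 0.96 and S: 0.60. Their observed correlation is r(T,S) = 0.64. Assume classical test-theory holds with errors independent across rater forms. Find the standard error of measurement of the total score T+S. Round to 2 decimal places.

Var(total) = 231.01 + 137.088 = 368.098.
True-score variance = 164.616 + 137.088 = 301.704, so reliability = 0.8196.
Error variance = 368.098 − 301.704 = 66.394; SEM = √66.394 = 8.15.

8.15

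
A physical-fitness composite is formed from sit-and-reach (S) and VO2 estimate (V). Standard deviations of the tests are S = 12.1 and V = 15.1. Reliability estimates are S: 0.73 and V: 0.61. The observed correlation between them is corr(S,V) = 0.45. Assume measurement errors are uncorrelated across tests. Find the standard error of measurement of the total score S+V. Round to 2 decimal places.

11.33

Var(total) = 374.42 + 164.439 = 538.859.
True-score variance = 245.965 + 164.439 = 410.404, so reliability = 0.7616.
Error variance = 538.859 − 410.404 = 128.455; SEM = √128.455 = 11.33.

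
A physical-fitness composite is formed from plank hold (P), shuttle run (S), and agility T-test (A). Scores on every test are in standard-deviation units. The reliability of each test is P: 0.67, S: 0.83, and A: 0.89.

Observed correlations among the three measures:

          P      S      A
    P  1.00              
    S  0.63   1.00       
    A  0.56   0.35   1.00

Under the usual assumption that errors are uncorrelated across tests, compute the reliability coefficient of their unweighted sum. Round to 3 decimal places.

0.900

Var(P+S+A) = 3 + 2·[0.63 + 0.56 + 0.35] = 3 + 3.08 = 6.08.
With uncorrelated errors the cross-covariances are all true-score covariance, so they carry over unchanged; only the diagonal terms shrink to ρᵢσᵢ².
True-score variance = [0.67 + 0.83 + 0.89] + 3.08 = 2.39 + 3.08 = 5.47.
Reliability = 5.47 / 6.08 = 0.900.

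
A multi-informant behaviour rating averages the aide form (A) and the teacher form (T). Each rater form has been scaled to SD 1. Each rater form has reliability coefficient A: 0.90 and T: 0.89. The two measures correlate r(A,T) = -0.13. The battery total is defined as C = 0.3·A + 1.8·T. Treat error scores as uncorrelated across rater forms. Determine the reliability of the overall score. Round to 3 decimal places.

Var(C) = 0.3² + 1.8² + 2·[0.54·(-0.13)] = 3.33 − 0.1404 = 3.1896.
With uncorrelated errors the cross-covariances are all true-score covariance, so they carry over unchanged; only the diagonal terms shrink to ρᵢσᵢ².
True-score variance = [0.3²·0.90 + 1.8²·0.89] − 0.1404 = 2.9646 − 0.1404 = 2.8242.
Reliability = 2.8242 / 3.1896 = 0.885.

0.885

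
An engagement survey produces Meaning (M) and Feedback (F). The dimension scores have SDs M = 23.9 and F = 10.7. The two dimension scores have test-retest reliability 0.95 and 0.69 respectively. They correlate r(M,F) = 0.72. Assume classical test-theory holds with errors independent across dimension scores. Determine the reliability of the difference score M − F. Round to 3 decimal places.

Var(M−F) = 23.9² + 10.7² − 2·23.9·10.7·0.72 = 685.7 − 368.251 = 317.449.
Because errors are independent across components, Cov(Tᵢ,Tⱼ) = Cov(Xᵢ,Xⱼ); the off-diagonal part of the true-score variance is the same as above.
True-score variance = [23.9²·0.95 + 10.7²·0.69] − 368.251 = 621.648 − 368.251 = 253.396.
Reliability = 253.396 / 317.449 = 0.798.

0.798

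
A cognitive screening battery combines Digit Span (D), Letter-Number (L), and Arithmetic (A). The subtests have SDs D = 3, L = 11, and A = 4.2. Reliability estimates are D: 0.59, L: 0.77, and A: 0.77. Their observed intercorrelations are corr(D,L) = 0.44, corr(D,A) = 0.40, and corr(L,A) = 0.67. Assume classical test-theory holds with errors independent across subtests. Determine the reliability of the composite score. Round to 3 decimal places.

0.857

Var(D+L+A) = 3² + 11² + 4.2² + 2·[3·11·0.44 + 3·4.2·0.40 + 11·4.2·0.67] = 147.64 + 101.028 = 248.668.
Because errors are independent across components, Cov(Tᵢ,Tⱼ) = Cov(Xᵢ,Xⱼ); the off-diagonal part of the true-score variance is the same as above.
True-score variance = [3²·0.59 + 11²·0.77 + 4.2²·0.77] + 101.028 = 112.063 + 101.028 = 213.091.
Reliability = 213.091 / 248.668 = 0.857.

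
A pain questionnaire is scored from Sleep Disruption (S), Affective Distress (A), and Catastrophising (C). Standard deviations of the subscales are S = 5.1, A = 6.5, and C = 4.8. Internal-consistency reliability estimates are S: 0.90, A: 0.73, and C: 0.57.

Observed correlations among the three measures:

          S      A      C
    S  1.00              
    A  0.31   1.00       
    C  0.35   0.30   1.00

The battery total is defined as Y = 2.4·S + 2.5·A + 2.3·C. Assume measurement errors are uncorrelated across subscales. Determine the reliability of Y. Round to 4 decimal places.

Var(Y) = 2.4²·5.1² + 2.5²·6.5² + 2.3²·4.8² + 2·[6·5.1·6.5·0.31 + 5.52·5.1·4.8·0.35 + 5.75·6.5·4.8·0.30] = 535.762 + 325.549 = 861.31.
Because errors are independent across components, Cov(Tᵢ,Tⱼ) = Cov(Xᵢ,Xⱼ); the off-diagonal part of the true-score variance is the same as above.
True-score variance = [2.4²·5.1²·0.90 + 2.5²·6.5²·0.73 + 2.3²·4.8²·0.57] + 325.549 = 397.074 + 325.549 = 722.623.
Reliability = 722.623 / 861.31 = 0.8390.

0.8390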